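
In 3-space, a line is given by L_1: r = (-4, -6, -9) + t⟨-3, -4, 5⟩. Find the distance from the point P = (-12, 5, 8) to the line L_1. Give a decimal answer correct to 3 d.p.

19.736

Taking (-4, -6, -9) on L_1 with direction v = (-3, -4, 5): w = P − (-4, -6, -9) = (-8, 11, 17), and w × v = (123, -11, 65).
Distance = |w × v| / |v| = √19475 / √50 ≈ 19.736.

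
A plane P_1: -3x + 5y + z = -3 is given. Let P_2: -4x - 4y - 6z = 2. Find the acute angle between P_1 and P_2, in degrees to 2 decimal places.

73.32

cos θ = |n₁·n₂| / (|n₁||n₂|) = |-14| / (√35 · √68).
θ = arccos(0.28697) ≈ 73.32°.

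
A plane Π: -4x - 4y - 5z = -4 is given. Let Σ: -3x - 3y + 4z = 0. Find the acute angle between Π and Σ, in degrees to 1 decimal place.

84.8

cos θ = |n₁·n₂| / (|n₁||n₂|) = |4| / (√57 · √34).
θ = arccos(0.09086) ≈ 84.8°.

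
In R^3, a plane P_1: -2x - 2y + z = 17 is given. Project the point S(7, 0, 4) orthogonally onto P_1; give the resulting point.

Foot = S − λn with λ = (n·S − d)/|n|² = (-10 − 17)/9 = -3.
Foot = (7, 0, 4) − (-3)·(-2, -2, 1) = (1, -6, 7).

(1, -6, 7)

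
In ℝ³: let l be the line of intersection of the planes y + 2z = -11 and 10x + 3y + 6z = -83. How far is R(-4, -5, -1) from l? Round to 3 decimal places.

2.049

Direction of l: (0, 1, 2) × (10, 3, 6) = (0, 20, -10).
A point on l: solving the two plane equations with y = -1 gives (-5, -1, -5).
Taking (-5, -1, -5) on l with direction v = (0, 20, -10): w = R − (-5, -1, -5) = (1, -4, 4), and w × v = (-40, 10, 20).
Distance = |w × v| / |v| = √2100 / √500 ≈ 2.049.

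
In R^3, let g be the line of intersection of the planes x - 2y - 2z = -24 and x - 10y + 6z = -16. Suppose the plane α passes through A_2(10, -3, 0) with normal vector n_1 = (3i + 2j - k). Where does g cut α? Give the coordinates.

Direction of g: (1, -2, -2) × (1, -10, 6) = (-32, -8, -8).
A point on g: solving the two plane equations with x = 22 gives (22, 11, 12).
α: n_1·r = n_1·A_2 gives 3x + 2y - z = 24.
Substitute r = (22, 11, 12) + t(-32, -8, -8) into the plane: 76 + (-104)t = 24, so t = 1/2.
Intersection: (22, 11, 12) + (1/2)·(-32, -8, -8) = (6, 7, 8).

(6, 7, 8)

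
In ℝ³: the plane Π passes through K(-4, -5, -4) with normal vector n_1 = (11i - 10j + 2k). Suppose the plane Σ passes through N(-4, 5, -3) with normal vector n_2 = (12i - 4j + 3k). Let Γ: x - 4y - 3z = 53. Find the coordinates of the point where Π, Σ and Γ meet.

(-8, -10, -7)

Π: n_1·r = n_1·K gives 11x - 10y + 2z = -2.
Σ: n_2·r = n_2·N gives 12x - 4y + 3z = -77.
Solving the 3×3 linear system 11x - 10y + 2z = -2, 12x - 4y + 3z = -77, x - 4y - 3z = 53 (e.g. by elimination or Cramer's rule, determinant = -214) gives (-8, -10, -7).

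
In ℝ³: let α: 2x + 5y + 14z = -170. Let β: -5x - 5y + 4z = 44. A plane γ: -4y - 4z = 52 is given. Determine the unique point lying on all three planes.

Solving the 3×3 linear system 2x + 5y + 14z = -170, -5x - 5y + 4z = 44, -4y - 4z = 52 (e.g. by elimination or Cramer's rule, determinant = 252) gives (-12, -4, -9).

(-12, -4, -9)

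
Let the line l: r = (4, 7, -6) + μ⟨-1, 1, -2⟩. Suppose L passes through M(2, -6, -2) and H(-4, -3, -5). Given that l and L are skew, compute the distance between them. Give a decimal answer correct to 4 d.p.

A direction vector for L is H − M = (-6, 3, -3).
Common perpendicular direction n = (-1, 1, -2) × (-6, 3, -3) = (3, 9, 3).
With w = (2, -6, -2) − (4, 7, -6) = (-2, -13, 4), w · n = -111.
Distance = |w · n| / |n| = |-111| / √99 ≈ 11.1559.

11.1559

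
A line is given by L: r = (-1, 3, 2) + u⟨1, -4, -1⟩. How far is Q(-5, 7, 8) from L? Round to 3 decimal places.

Taking (-1, 3, 2) on L with direction v = (1, -4, -1): w = Q − (-1, 3, 2) = (-4, 4, 6), and w × v = (20, 2, 12).
Distance = |w × v| / |v| = √548 / √18 ≈ 5.518.

5.518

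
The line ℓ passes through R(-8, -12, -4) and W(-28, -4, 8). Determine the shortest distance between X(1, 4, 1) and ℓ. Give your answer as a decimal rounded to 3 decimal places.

A direction vector for ℓ is W − R = (-20, 8, 12).
Taking (-8, -12, -4) on ℓ with direction v = (-20, 8, 12): w = X − (-8, -12, -4) = (9, 16, 5), and w × v = (152, -208, 392).
Distance = |w × v| / |v| = √220032 / √608 ≈ 19.024.

19.024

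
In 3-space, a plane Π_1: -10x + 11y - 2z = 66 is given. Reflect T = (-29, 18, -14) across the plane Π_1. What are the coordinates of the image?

λ = (n·T − d)/|n|² = (516 − 66)/225 = 2.
Reflection = T − 2λn = (-29, 18, -14) − 4·(-10, 11, -2) = (11, -26, -6).

(11, -26, -6)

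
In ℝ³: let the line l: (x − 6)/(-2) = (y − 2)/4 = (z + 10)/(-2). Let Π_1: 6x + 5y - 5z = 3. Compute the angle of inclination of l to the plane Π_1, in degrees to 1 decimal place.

23.3

l has direction (-2, 4, -2) through (6, 2, -10).
sin θ = |n·v| / (|n||v|) = |18| / (√86 · √24) = 0.39620.
θ ≈ 23.3°.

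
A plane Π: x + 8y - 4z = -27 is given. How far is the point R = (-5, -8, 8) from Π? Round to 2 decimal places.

n·R − d = (1)·(-5) + (8)·(-8) + (-4)·(8) − (-27) = -74; |n| = √81.
Distance = |-74| / √81 = 74/√81 ≈ 8.22.

8.22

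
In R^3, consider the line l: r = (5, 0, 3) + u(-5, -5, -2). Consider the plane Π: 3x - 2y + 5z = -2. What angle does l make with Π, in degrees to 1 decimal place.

19.3

sin θ = |n·v| / (|n||v|) = |-15| / (√38 · √54) = 0.33113.
θ ≈ 19.3°.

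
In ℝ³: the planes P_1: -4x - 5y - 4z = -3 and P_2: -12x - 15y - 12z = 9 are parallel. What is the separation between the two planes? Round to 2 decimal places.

Rescale P_2 by 1/3: -4x - 5y - 4z = 3. Then distance = |-3 − 3| / √57 ≈ 0.79.

0.79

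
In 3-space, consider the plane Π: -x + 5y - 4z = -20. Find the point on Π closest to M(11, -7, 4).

(10, -2, 0)

Foot = M − λn with λ = (n·M − d)/|n|² = (-62 − (-20))/42 = -1.
Foot = (11, -7, 4) − (-1)·(-1, 5, -4) = (10, -2, 0).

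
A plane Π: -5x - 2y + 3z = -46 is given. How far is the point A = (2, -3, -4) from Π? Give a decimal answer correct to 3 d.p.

n·A − d = (-5)·(2) + (-2)·(-3) + (3)·(-4) − (-46) = 30; |n| = √38.
Distance = |30| / √38 = 30/√38 ≈ 4.867.

4.867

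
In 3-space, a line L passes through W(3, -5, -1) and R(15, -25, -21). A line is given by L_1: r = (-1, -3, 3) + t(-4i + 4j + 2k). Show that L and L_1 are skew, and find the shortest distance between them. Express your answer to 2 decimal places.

2.32

A direction vector for L is R − W = (12, -20, -20).
Common perpendicular direction n = (12, -20, -20) × (-4, 4, 2) = (40, 56, -32).
With w = (-1, -3, 3) − (3, -5, -1) = (-4, 2, 4), w · n = -176.
Since n ≠ 0 the lines are not parallel, and w · n = -176 ≠ 0 so they do not intersect; hence they are skew.
Distance = |w · n| / |n| = |-176| / √5760 ≈ 2.32.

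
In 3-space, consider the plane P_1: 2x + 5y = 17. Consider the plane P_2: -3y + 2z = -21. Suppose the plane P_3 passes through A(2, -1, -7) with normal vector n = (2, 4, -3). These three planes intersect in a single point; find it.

(-4, 5, -3)

P_3: n·r = n·A gives 2x + 4y - 3z = 21.
Solving the 3×3 linear system 2x + 5y = 17, -3y + 2z = -21, 2x + 4y - 3z = 21 (e.g. by elimination or Cramer's rule, determinant = 22) gives (-4, 5, -3).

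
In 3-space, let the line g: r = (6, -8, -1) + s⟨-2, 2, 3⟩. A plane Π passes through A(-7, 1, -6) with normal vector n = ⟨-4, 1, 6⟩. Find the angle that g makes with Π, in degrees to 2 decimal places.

Π: n·r = n·A gives -4x + y + 6z = -7.
sin θ = |n·v| / (|n||v|) = |28| / (√53 · √17) = 0.93282.
θ ≈ 68.88°.

68.88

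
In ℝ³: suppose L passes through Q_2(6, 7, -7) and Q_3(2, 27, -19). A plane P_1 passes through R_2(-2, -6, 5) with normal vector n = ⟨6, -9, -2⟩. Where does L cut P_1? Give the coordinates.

A direction vector for L is Q_3 − Q_2 = (-4, 20, -12).
P_1: n·r = n·R_2 gives 6x - 9y - 2z = 32.
Substitute r = (6, 7, -7) + t(-4, 20, -12) into the plane: -13 + (-180)t = 32, so t = -1/4.
Intersection: (6, 7, -7) + (-1/4)·(-4, 20, -12) = (7, 2, -4).

(7, 2, -4)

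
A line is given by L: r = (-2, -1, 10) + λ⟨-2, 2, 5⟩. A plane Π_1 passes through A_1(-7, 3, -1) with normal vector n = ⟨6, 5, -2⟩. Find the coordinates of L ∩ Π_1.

(0, -3, 5)

Π_1: n·r = n·A_1 gives 6x + 5y - 2z = -25.
Substitute r = (-2, -1, 10) + t(-2, 2, 5) into the plane: -37 + (-12)t = -25, so t = -1.
Intersection: (-2, -1, 10) + (-1)·(-2, 2, 5) = (0, -3, 5).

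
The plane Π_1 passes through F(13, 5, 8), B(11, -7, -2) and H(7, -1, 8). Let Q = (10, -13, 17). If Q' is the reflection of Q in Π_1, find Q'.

FB = (-2, -12, -10), FH = (-6, -6, 0); a normal to Π_1 is FB × FH = (-60, 60, -60).
Using F: Π_1 has equation -60x + 60y - 60z = -960.
λ = (n·Q − d)/|n|² = (-2400 − (-960))/10800 = -2/15.
Reflection = Q − 2λn = (10, -13, 17) − (-4/15)·(-60, 60, -60) = (-6, 3, 1).

(-6, 3, 1)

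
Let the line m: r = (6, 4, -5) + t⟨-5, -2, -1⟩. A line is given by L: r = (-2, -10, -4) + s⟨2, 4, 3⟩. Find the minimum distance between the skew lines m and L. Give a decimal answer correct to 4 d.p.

Common perpendicular direction n = (-5, -2, -1) × (2, 4, 3) = (-2, 13, -16).
With w = (-2, -10, -4) − (6, 4, -5) = (-8, -14, 1), w · n = -182.
Distance = |w · n| / |n| = |-182| / √429 ≈ 8.7870.

8.7870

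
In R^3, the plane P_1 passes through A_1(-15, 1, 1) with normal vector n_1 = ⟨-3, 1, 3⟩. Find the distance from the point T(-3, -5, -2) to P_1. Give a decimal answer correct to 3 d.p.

11.700

P_1: n_1·r = n_1·A_1 gives -3x + y + 3z = 49.
n·T − d = (-3)·(-3) + (1)·(-5) + (3)·(-2) − 49 = -51; |n| = √19.
Distance = |-51| / √19 = 51/√19 ≈ 11.700.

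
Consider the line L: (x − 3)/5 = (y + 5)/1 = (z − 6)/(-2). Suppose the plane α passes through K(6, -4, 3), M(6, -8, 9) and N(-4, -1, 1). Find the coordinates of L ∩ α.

L has direction (5, 1, -2) through (3, -5, 6).
KM = (0, -4, 6), KN = (-10, 3, -2); a normal to α is KM × KN = (-10, -60, -40).
Using K: α has equation -10x - 60y - 40z = 60.
Substitute r = (3, -5, 6) + t(5, 1, -2) into the plane: 30 + (-30)t = 60, so t = -1.
Intersection: (3, -5, 6) + (-1)·(5, 1, -2) = (-2, -6, 8).

(-2, -6, 8)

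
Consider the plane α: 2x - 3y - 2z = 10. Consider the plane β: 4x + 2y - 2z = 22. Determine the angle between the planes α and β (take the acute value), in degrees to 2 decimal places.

72.72

cos θ = |n₁·n₂| / (|n₁||n₂|) = |6| / (√17 · √24).
θ = arccos(0.29704) ≈ 72.72°.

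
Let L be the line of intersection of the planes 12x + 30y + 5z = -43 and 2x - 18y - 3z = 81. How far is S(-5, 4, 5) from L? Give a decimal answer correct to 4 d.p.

Direction of L: (12, 30, 5) × (2, -18, -3) = (0, 46, -276).
A point on L: solving the two plane equations with y = -4 gives (6, -4, 1).
Taking (6, -4, 1) on L with direction v = (0, 46, -276): w = S − (6, -4, 1) = (-11, 8, 4), and w × v = (-2392, -3036, -506).
Distance = |w × v| / |v| = √15194996 / √78292 ≈ 13.9313.

13.9313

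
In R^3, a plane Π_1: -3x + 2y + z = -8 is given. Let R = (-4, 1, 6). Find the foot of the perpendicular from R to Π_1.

Foot = R − λn with λ = (n·R − d)/|n|² = (20 − (-8))/14 = 2.
Foot = (-4, 1, 6) − 2·(-3, 2, 1) = (2, -3, 4).

(2, -3, 4)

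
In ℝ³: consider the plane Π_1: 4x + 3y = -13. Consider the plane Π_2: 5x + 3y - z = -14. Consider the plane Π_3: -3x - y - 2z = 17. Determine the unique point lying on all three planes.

Solving the 3×3 linear system 4x + 3y = -13, 5x + 3y - z = -14, -3x - y - 2z = 17 (e.g. by elimination or Cramer's rule, determinant = 11) gives (-4, 1, -3).

(-4, 1, -3)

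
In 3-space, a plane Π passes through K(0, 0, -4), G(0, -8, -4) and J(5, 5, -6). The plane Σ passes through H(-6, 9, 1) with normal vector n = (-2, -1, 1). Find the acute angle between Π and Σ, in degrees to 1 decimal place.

KG = (0, -8, 0), KJ = (5, 5, -2); a normal to Π is KG × KJ = (16, 0, 40).
Using K: Π has equation 16x + 40z = -160.
Σ: n·r = n·H gives -2x - y + z = 4.
cos θ = |n₁·n₂| / (|n₁||n₂|) = |8| / (√1856 · √6).
θ = arccos(0.07581) ≈ 85.7°.

85.7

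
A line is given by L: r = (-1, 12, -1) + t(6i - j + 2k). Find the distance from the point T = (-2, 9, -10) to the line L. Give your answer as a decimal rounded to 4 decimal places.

Taking (-1, 12, -1) on L with direction v = (6, -1, 2): w = T − (-1, 12, -1) = (-1, -3, -9), and w × v = (-15, -52, 19).
Distance = |w × v| / |v| = √3290 / √41 ≈ 8.9579.

8.9579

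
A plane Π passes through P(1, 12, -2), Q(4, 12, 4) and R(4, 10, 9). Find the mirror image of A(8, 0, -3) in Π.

(-8, 20, 5)

PQ = (3, 0, 6), PR = (3, -2, 11); a normal to Π is PQ × PR = (12, -15, -6).
Using P: Π has equation 12x - 15y - 6z = -156.
λ = (n·A − d)/|n|² = (114 − (-156))/405 = 2/3.
Reflection = A − 2λn = (8, 0, -3) − (4/3)·(12, -15, -6) = (-8, 20, 5).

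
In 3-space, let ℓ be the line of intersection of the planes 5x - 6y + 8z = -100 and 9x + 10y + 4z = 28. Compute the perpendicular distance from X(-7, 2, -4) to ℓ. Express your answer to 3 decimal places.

6.708

Direction of ℓ: (5, -6, 8) × (9, 10, 4) = (-104, 52, 104).
A point on ℓ: solving the two plane equations with x = -4 gives (-4, 8, -4).
Taking (-4, 8, -4) on ℓ with direction v = (-104, 52, 104): w = X − (-4, 8, -4) = (-3, -6, 0), and w × v = (-624, 312, -780).
Distance = |w × v| / |v| = √1095120 / √24336 ≈ 6.708.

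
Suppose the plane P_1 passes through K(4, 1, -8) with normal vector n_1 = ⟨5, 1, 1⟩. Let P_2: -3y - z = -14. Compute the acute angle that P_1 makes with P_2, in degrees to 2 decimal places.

75.91

P_1: n_1·r = n_1·K gives 5x + y + z = 13.
cos θ = |n₁·n₂| / (|n₁||n₂|) = |-4| / (√27 · √10).
θ = arccos(0.24343) ≈ 75.91°.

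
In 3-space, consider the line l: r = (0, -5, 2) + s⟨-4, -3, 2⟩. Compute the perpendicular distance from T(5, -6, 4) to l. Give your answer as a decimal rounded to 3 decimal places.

4.917

Taking (0, -5, 2) on l with direction v = (-4, -3, 2): w = T − (0, -5, 2) = (5, -1, 2), and w × v = (4, -18, -19).
Distance = |w × v| / |v| = √701 / √29 ≈ 4.917.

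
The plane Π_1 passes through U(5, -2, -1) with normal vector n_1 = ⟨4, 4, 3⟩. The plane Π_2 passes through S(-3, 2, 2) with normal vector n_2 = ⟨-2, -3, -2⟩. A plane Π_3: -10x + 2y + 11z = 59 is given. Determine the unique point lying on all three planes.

(1, -4, 7)

Π_1: n_1·r = n_1·U gives 4x + 4y + 3z = 9.
Π_2: n_2·r = n_2·S gives -2x - 3y - 2z = -4.
Solving the 3×3 linear system 4x + 4y + 3z = 9, -2x - 3y - 2z = -4, -10x + 2y + 11z = 59 (e.g. by elimination or Cramer's rule, determinant = -50) gives (1, -4, 7).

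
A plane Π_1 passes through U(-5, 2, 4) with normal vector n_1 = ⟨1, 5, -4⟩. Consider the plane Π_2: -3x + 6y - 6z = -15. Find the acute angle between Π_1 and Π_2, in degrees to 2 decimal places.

Π_1: n_1·r = n_1·U gives x + 5y - 4z = -11.
cos θ = |n₁·n₂| / (|n₁||n₂|) = |51| / (√42 · √81).
θ = arccos(0.87439) ≈ 29.03°.

29.03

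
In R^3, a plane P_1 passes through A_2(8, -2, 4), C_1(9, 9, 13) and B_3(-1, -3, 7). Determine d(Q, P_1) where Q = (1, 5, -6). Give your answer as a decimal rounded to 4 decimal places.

13.7179

A_2C_1 = (1, 11, 9), A_2B_3 = (-9, -1, 3); a normal to P_1 is A_2C_1 × A_2B_3 = (42, -84, 98).
Using A_2: P_1 has equation 42x - 84y + 98z = 896.
n·Q − d = (42)·(1) + (-84)·(5) + (98)·(-6) − 896 = -1862; |n| = √18424.
Distance = |-1862| / √18424 = 1862/√18424 ≈ 13.7179.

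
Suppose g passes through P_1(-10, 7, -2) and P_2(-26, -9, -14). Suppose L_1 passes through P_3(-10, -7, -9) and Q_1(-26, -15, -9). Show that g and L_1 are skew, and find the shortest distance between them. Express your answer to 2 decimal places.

7.17

A direction vector for g is P_2 − P_1 = (-16, -16, -12).
A direction vector for L_1 is Q_1 − P_3 = (-16, -8, 0).
Common perpendicular direction n = (-16, -16, -12) × (-16, -8, 0) = (-96, 192, -128).
With w = (-10, -7, -9) − (-10, 7, -2) = (0, -14, -7), w · n = -1792.
Since n ≠ 0 the lines are not parallel, and w · n = -1792 ≠ 0 so they do not intersect; hence they are skew.
Distance = |w · n| / |n| = |-1792| / √62464 ≈ 7.17.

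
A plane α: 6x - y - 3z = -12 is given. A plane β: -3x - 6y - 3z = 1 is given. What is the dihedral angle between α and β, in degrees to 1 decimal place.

86.5

cos θ = |n₁·n₂| / (|n₁||n₂|) = |-3| / (√46 · √54).
θ = arccos(0.06019) ≈ 86.5°.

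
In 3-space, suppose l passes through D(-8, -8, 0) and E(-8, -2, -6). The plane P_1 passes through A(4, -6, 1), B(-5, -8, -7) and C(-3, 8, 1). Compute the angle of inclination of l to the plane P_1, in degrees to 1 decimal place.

47.5

A direction vector for l is E − D = (0, 6, -6).
AB = (-9, -2, -8), AC = (-7, 14, 0); a normal to P_1 is AB × AC = (112, 56, -140).
Using A: P_1 has equation 112x + 56y - 140z = -28.
sin θ = |n·v| / (|n||v|) = |1176| / (√35280 · √72) = 0.73786.
θ ≈ 47.5°.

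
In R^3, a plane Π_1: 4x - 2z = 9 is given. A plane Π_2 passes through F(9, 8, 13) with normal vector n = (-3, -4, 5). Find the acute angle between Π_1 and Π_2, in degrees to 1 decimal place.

Π_2: n·r = n·F gives -3x - 4y + 5z = 6.
cos θ = |n₁·n₂| / (|n₁||n₂|) = |-22| / (√20 · √50).
θ = arccos(0.69570) ≈ 45.9°.

45.9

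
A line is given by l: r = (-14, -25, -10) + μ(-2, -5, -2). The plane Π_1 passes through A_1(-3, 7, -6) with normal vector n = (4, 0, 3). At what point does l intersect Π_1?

(-6, -5, -2)

Π_1: n·r = n·A_1 gives 4x + 3z = -30.
Substitute r = (-14, -25, -10) + t(-2, -5, -2) into the plane: -86 + (-14)t = -30, so t = -4.
Intersection: (-14, -25, -10) + (-4)·(-2, -5, -2) = (-6, -5, -2).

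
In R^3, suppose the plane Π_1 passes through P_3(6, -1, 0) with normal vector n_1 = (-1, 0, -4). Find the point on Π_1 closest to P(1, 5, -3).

Π_1: n_1·r = n_1·P_3 gives -x - 4z = -6.
Foot = P − λn with λ = (n·P − d)/|n|² = (11 − (-6))/17 = 1.
Foot = (1, 5, -3) − 1·(-1, 0, -4) = (2, 5, 1).

(2, 5, 1)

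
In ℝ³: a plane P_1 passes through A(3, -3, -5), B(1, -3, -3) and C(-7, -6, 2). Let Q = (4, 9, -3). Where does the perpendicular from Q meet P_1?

(7, 6, 0)

AB = (-2, 0, 2), AC = (-10, -3, 7); a normal to P_1 is AB × AC = (6, -6, 6).
Using A: P_1 has equation 6x - 6y + 6z = 6.
Foot = Q − λn with λ = (n·Q − d)/|n|² = (-48 − 6)/108 = -1/2.
Foot = (4, 9, -3) − (-1/2)·(6, -6, 6) = (7, 6, 0).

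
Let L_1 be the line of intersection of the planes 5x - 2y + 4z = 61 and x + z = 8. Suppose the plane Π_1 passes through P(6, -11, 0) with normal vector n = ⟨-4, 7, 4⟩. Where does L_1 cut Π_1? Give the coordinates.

Direction of L_1: (5, -2, 4) × (1, 0, 1) = (-2, -1, 2).
A point on L_1: solving the two plane equations with x = -9 gives (-9, -19, 17).
Π_1: n·r = n·P gives -4x + 7y + 4z = -101.
Substitute r = (-9, -19, 17) + t(-2, -1, 2) into the plane: -29 + 9t = -101, so t = -8.
Intersection: (-9, -19, 17) + (-8)·(-2, -1, 2) = (7, -11, 1).

(7, -11, 1)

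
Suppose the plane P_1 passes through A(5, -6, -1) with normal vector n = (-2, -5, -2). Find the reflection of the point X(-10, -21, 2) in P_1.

(2, 9, 14)

P_1: n·r = n·A gives -2x - 5y - 2z = 22.
λ = (n·X − d)/|n|² = (121 − 22)/33 = 3.
Reflection = X − 2λn = (-10, -21, 2) − 6·(-2, -5, -2) = (2, 9, 14).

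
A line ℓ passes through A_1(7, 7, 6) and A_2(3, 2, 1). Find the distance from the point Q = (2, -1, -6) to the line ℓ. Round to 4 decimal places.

3.8494

A direction vector for ℓ is A_2 − A_1 = (-4, -5, -5).
Taking (7, 7, 6) on ℓ with direction v = (-4, -5, -5): w = Q − (7, 7, 6) = (-5, -8, -12), and w × v = (-20, 23, -7).
Distance = |w × v| / |v| = √978 / √66 ≈ 3.8494.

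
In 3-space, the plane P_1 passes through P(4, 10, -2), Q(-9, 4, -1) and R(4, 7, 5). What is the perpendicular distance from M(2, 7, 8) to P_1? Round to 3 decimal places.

1.833

PQ = (-13, -6, 1), PR = (0, -3, 7); a normal to P_1 is PQ × PR = (-39, 91, 39).
Using P: P_1 has equation -39x + 91y + 39z = 676.
n·M − d = (-39)·(2) + (91)·(7) + (39)·(8) − 676 = 195; |n| = √11323.
Distance = |195| / √11323 = 195/√11323 ≈ 1.833.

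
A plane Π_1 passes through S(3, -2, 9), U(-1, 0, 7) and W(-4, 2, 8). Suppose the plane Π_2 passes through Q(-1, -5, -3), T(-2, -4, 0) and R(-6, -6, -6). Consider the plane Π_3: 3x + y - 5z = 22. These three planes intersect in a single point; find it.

SU = (-4, 2, -2), SW = (-7, 4, -1); a normal to Π_1 is SU × SW = (6, 10, -2).
Using S: Π_1 has equation 6x + 10y - 2z = -20.
QT = (-1, 1, 3), QR = (-5, -1, -3); a normal to Π_2 is QT × QR = (0, -18, 6).
Using Q: Π_2 has equation -18y + 6z = 72.
Solving the 3×3 linear system 6x + 10y - 2z = -20, -18y + 6z = 72, 3x + y - 5z = 22 (e.g. by elimination or Cramer's rule, determinant = 576) gives (4, -5, -3).

(4, -5, -3)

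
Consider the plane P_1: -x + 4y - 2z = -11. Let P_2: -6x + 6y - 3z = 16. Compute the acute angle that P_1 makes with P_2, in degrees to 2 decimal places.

29.21

cos θ = |n₁·n₂| / (|n₁||n₂|) = |36| / (√21 · √81).
θ = arccos(0.87287) ≈ 29.21°.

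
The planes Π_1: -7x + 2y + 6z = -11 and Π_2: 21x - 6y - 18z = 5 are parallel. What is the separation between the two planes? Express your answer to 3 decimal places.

0.989

Rescale Π_2 by 1/(-3): -7x + 2y + 6z = -5/3. Then distance = |-11 − (-5/3)| / √89 ≈ 0.989.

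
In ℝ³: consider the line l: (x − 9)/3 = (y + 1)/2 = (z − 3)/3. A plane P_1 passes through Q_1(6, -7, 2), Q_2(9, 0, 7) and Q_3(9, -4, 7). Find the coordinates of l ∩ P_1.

l has direction (3, 2, 3) through (9, -1, 3).
Q_1Q_2 = (3, 7, 5), Q_1Q_3 = (3, 3, 5); a normal to P_1 is Q_1Q_2 × Q_1Q_3 = (20, 0, -12).
Using Q_1: P_1 has equation 20x - 12z = 96.
Substitute r = (9, -1, 3) + t(3, 2, 3) into the plane: 144 + 24t = 96, so t = -2.
Intersection: (9, -1, 3) + (-2)·(3, 2, 3) = (3, -5, -3).

(3, -5, -3)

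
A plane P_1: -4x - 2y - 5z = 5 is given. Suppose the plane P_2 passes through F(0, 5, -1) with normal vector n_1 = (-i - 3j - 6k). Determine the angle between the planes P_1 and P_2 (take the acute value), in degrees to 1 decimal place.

28.5

P_2: n_1·r = n_1·F gives -x - 3y - 6z = -9.
cos θ = |n₁·n₂| / (|n₁||n₂|) = |40| / (√45 · √46).
θ = arccos(0.87917) ≈ 28.5°.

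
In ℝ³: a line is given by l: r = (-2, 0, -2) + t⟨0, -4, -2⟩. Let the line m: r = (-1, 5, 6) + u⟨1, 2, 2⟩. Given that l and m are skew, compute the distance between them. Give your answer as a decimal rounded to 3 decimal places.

Common perpendicular direction n = (0, -4, -2) × (1, 2, 2) = (-4, -2, 4).
With w = (-1, 5, 6) − (-2, 0, -2) = (1, 5, 8), w · n = 18.
Distance = |w · n| / |n| = |18| / √36 ≈ 3.000.

3.000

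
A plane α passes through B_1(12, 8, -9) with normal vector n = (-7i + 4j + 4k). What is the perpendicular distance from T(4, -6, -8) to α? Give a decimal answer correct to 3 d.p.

α: n·r = n·B_1 gives -7x + 4y + 4z = -88.
n·T − d = (-7)·(4) + (4)·(-6) + (4)·(-8) − (-88) = 4; |n| = √81.
Distance = |4| / √81 = 4/√81 ≈ 0.444.

0.444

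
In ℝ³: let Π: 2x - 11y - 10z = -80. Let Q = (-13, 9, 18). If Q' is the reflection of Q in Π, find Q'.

λ = (n·Q − d)/|n|² = (-305 − (-80))/225 = -1.
Reflection = Q − 2λn = (-13, 9, 18) − (-2)·(2, -11, -10) = (-9, -13, -2).

(-9, -13, -2)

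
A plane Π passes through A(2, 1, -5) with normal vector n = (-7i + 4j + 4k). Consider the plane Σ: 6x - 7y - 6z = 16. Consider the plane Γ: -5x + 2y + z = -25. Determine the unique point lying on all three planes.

(6, 2, 1)

Π: n·r = n·A gives -7x + 4y + 4z = -30.
Solving the 3×3 linear system -7x + 4y + 4z = -30, 6x - 7y - 6z = 16, -5x + 2y + z = -25 (e.g. by elimination or Cramer's rule, determinant = -31) gives (6, 2, 1).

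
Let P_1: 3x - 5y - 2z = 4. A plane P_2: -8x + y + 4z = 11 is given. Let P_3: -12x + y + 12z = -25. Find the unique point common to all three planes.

Solving the 3×3 linear system 3x - 5y - 2z = 4, -8x + y + 4z = 11, -12x + y + 12z = -25 (e.g. by elimination or Cramer's rule, determinant = -224) gives (-5, -1, -7).

(-5, -1, -7)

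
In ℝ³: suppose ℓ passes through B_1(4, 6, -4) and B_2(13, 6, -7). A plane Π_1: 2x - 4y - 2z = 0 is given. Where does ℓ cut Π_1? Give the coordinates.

(7, 6, -5)

A direction vector for ℓ is B_2 − B_1 = (9, 0, -3).
Substitute r = (4, 6, -4) + t(9, 0, -3) into the plane: -8 + 24t = 0, so t = 1/3.
Intersection: (4, 6, -4) + (1/3)·(9, 0, -3) = (7, 6, -5).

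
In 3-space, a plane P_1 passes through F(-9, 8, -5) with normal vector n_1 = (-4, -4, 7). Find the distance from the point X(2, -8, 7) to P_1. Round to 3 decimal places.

11.556

P_1: n_1·r = n_1·F gives -4x - 4y + 7z = -31.
n·X − d = (-4)·(2) + (-4)·(-8) + (7)·(7) − (-31) = 104; |n| = √81.
Distance = |104| / √81 = 104/√81 ≈ 11.556.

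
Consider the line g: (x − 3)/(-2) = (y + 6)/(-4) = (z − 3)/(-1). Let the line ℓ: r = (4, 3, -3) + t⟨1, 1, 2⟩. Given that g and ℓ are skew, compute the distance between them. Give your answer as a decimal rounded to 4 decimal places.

g has direction (-2, -4, -1) through (3, -6, 3).
Common perpendicular direction n = (-2, -4, -1) × (1, 1, 2) = (-7, 3, 2).
With w = (4, 3, -3) − (3, -6, 3) = (1, 9, -6), w · n = 8.
Distance = |w · n| / |n| = |8| / √62 ≈ 1.0160.

1.0160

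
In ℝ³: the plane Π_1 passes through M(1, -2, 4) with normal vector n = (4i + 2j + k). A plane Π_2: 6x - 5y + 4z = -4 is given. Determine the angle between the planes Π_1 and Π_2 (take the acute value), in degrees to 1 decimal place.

Π_1: n·r = n·M gives 4x + 2y + z = 4.
cos θ = |n₁·n₂| / (|n₁||n₂|) = |18| / (√21 · √77).
θ = arccos(0.44763) ≈ 63.4°.

63.4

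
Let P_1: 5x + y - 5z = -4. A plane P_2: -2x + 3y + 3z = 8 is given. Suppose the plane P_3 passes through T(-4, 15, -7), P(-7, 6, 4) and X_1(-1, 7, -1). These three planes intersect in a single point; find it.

TP = (-3, -9, 11), TX_1 = (3, -8, 6); a normal to P_3 is TP × TX_1 = (34, 51, 51).
Using T: P_3 has equation 34x + 51y + 51z = 272.
Solving the 3×3 linear system 5x + y - 5z = -4, -2x + 3y + 3z = 8, 34x + 51y + 51z = 272 (e.g. by elimination or Cramer's rule, determinant = 1224) gives (2, 1, 3).

(2, 1, 3)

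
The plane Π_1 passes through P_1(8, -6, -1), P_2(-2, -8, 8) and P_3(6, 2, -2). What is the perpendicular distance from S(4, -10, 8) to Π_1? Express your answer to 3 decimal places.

3.225

P_1P_2 = (-10, -2, 9), P_1P_3 = (-2, 8, -1); a normal to Π_1 is P_1P_2 × P_1P_3 = (-70, -28, -84).
Using P_1: Π_1 has equation -70x - 28y - 84z = -308.
n·S − d = (-70)·(4) + (-28)·(-10) + (-84)·(8) − (-308) = -364; |n| = √12740.
Distance = |-364| / √12740 = 364/√12740 ≈ 3.225.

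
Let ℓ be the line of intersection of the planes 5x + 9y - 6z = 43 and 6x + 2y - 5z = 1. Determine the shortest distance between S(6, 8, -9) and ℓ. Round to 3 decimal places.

11.912

Direction of ℓ: (5, 9, -6) × (6, 2, -5) = (-33, -11, -44).
A point on ℓ: solving the two plane equations with x = -1 gives (-1, 6, 1).
Taking (-1, 6, 1) on ℓ with direction v = (-33, -11, -44): w = S − (-1, 6, 1) = (7, 2, -10), and w × v = (-198, 638, -11).
Distance = |w × v| / |v| = √446369 / √3146 ≈ 11.912.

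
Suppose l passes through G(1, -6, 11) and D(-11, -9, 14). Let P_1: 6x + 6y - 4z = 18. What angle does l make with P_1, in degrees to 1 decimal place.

58.7

A direction vector for l is D − G = (-12, -3, 3).
sin θ = |n·v| / (|n||v|) = |-102| / (√88 · √162) = 0.85428.
θ ≈ 58.7°.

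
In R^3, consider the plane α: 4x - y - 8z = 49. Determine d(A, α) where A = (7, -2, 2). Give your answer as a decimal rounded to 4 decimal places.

n·A − d = (4)·(7) + (-1)·(-2) + (-8)·(2) − 49 = -35; |n| = √81.
Distance = |-35| / √81 = 35/√81 ≈ 3.8889.

3.8889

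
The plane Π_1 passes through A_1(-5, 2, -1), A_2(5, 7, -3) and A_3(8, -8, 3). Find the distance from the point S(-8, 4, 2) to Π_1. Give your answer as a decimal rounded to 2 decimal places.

3.53

A_1A_2 = (10, 5, -2), A_1A_3 = (13, -10, 4); a normal to Π_1 is A_1A_2 × A_1A_3 = (0, -66, -165).
Using A_1: Π_1 has equation -66y - 165z = 33.
n·S − d = (0)·(-8) + (-66)·(4) + (-165)·(2) − 33 = -627; |n| = √31581.
Distance = |-627| / √31581 = 627/√31581 ≈ 3.53.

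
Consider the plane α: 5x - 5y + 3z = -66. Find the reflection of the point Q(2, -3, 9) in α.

λ = (n·Q − d)/|n|² = (52 − (-66))/59 = 2.
Reflection = Q − 2λn = (2, -3, 9) − 4·(5, -5, 3) = (-18, 17, -3).

(-18, 17, -3)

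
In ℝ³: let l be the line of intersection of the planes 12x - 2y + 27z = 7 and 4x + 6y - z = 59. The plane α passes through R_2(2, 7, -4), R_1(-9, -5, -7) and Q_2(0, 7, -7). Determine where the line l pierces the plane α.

Direction of l: (12, -2, 27) × (4, 6, -1) = (-160, 120, 80).
A point on l: solving the two plane equations with x = 20 gives (20, -5, -9).
R_2R_1 = (-11, -12, -3), R_2Q_2 = (-2, 0, -3); a normal to α is R_2R_1 × R_2Q_2 = (36, -27, -24).
Using R_2: α has equation 36x - 27y - 24z = -21.
Substitute r = (20, -5, -9) + t(-160, 120, 80) into the plane: 1071 + (-10920)t = -21, so t = 1/10.
Intersection: (20, -5, -9) + (1/10)·(-160, 120, 80) = (4, 7, -1).

(4, 7, -1)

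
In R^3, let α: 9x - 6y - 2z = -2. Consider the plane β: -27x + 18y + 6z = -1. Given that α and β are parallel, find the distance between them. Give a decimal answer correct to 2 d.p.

0.21

Rescale β by 1/(-3): 9x - 6y - 2z = 1/3. Then distance = |-2 − (1/3)| / √121 ≈ 0.21.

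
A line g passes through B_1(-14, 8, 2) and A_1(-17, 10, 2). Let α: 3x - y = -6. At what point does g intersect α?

(-2, 0, 2)

A direction vector for g is A_1 − B_1 = (-3, 2, 0).
Substitute r = (-14, 8, 2) + t(-3, 2, 0) into the plane: -50 + (-11)t = -6, so t = -4.
Intersection: (-14, 8, 2) + (-4)·(-3, 2, 0) = (-2, 0, 2).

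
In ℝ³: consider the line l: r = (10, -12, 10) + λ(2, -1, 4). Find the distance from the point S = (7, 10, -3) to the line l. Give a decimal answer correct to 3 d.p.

18.901

Taking (10, -12, 10) on l with direction v = (2, -1, 4): w = S − (10, -12, 10) = (-3, 22, -13), and w × v = (75, -14, -41).
Distance = |w × v| / |v| = √7502 / √21 ≈ 18.901.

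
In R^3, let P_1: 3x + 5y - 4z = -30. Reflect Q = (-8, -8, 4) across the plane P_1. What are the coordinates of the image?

λ = (n·Q − d)/|n|² = (-80 − (-30))/50 = -1.
Reflection = Q − 2λn = (-8, -8, 4) − (-2)·(3, 5, -4) = (-2, 2, -4).

(-2, 2, -4)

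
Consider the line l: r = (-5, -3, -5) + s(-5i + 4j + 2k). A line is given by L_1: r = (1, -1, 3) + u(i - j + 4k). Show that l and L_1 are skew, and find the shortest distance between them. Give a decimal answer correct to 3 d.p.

5.625

Common perpendicular direction n = (-5, 4, 2) × (1, -1, 4) = (18, 22, 1).
With w = (1, -1, 3) − (-5, -3, -5) = (6, 2, 8), w · n = 160.
Since n ≠ 0 the lines are not parallel, and w · n = 160 ≠ 0 so they do not intersect; hence they are skew.
Distance = |w · n| / |n| = |160| / √809 ≈ 5.625.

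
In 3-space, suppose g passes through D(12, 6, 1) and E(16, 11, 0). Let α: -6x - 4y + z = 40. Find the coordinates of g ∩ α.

(0, -9, 4)

A direction vector for g is E − D = (4, 5, -1).
Substitute r = (12, 6, 1) + t(4, 5, -1) into the plane: -95 + (-45)t = 40, so t = -3.
Intersection: (12, 6, 1) + (-3)·(4, 5, -1) = (0, -9, 4).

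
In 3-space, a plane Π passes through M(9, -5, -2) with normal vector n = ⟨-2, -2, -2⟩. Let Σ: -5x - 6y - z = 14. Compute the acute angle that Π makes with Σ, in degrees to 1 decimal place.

Π: n·r = n·M gives -2x - 2y - 2z = -4.
cos θ = |n₁·n₂| / (|n₁||n₂|) = |24| / (√12 · √62).
θ = arccos(0.87988) ≈ 28.4°.

28.4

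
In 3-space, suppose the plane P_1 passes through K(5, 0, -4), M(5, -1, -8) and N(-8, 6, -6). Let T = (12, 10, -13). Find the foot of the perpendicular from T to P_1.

(6, -2, -10)

KM = (0, -1, -4), KN = (-13, 6, -2); a normal to P_1 is KM × KN = (26, 52, -13).
Using K: P_1 has equation 26x + 52y - 13z = 182.
Foot = T − λn with λ = (n·T − d)/|n|² = (1001 − 182)/3549 = 3/13.
Foot = (12, 10, -13) − (3/13)·(26, 52, -13) = (6, -2, -10).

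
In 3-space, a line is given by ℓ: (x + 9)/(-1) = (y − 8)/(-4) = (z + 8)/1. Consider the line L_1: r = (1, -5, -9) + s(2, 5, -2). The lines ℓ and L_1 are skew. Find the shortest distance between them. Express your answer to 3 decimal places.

6.364

ℓ has direction (-1, -4, 1) through (-9, 8, -8).
Common perpendicular direction n = (-1, -4, 1) × (2, 5, -2) = (3, 0, 3).
With w = (1, -5, -9) − (-9, 8, -8) = (10, -13, -1), w · n = 27.
Distance = |w · n| / |n| = |27| / √18 ≈ 6.364.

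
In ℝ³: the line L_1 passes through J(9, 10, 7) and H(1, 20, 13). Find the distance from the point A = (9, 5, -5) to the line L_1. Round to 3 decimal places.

9.725

A direction vector for L_1 is H − J = (-8, 10, 6).
Taking (9, 10, 7) on L_1 with direction v = (-8, 10, 6): w = A − (9, 10, 7) = (0, -5, -12), and w × v = (90, 96, -40).
Distance = |w × v| / |v| = √18916 / √200 ≈ 9.725.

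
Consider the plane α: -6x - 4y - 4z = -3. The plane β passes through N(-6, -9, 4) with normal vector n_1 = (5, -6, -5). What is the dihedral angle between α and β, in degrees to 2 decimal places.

β: n_1·r = n_1·N gives 5x - 6y - 5z = 4.
cos θ = |n₁·n₂| / (|n₁||n₂|) = |14| / (√68 · √86).
θ = arccos(0.18307) ≈ 79.45°.

79.45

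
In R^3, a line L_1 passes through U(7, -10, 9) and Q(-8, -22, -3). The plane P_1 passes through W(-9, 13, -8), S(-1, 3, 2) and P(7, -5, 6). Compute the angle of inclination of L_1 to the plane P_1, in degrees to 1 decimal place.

69.5

A direction vector for L_1 is Q − U = (-15, -12, -12).
WS = (8, -10, 10), WP = (16, -18, 14); a normal to P_1 is WS × WP = (40, 48, 16).
Using W: P_1 has equation 40x + 48y + 16z = 136.
sin θ = |n·v| / (|n||v|) = |-1368| / (√4160 · √513) = 0.93644.
θ ≈ 69.5°.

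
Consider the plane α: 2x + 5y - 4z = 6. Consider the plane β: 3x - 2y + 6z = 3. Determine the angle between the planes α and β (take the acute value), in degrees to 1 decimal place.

cos θ = |n₁·n₂| / (|n₁||n₂|) = |-28| / (√45 · √49).
θ = arccos(0.59628) ≈ 53.4°.

53.4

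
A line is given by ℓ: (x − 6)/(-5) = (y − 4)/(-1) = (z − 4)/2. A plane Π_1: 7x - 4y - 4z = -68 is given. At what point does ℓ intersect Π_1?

(-4, 2, 8)

ℓ has direction (-5, -1, 2) through (6, 4, 4).
Substitute r = (6, 4, 4) + t(-5, -1, 2) into the plane: 10 + (-39)t = -68, so t = 2.
Intersection: (6, 4, 4) + 2·(-5, -1, 2) = (-4, 2, 8).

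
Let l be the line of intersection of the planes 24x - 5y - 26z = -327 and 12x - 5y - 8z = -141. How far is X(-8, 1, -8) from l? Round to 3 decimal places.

12.070

Direction of l: (24, -5, -26) × (12, -5, -8) = (-90, -120, -60).
A point on l: solving the two plane equations with x = -5 gives (-5, 5, 7).
Taking (-5, 5, 7) on l with direction v = (-90, -120, -60): w = X − (-5, 5, 7) = (-3, -4, -15), and w × v = (-1560, 1170, 0).
Distance = |w × v| / |v| = √3802500 / √26100 ≈ 12.070.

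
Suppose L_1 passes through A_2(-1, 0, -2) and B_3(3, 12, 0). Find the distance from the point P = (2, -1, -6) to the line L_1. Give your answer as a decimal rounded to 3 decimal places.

5.061

A direction vector for L_1 is B_3 − A_2 = (4, 12, 2).
Taking (-1, 0, -2) on L_1 with direction v = (4, 12, 2): w = P − (-1, 0, -2) = (3, -1, -4), and w × v = (46, -22, 40).
Distance = |w × v| / |v| = √4200 / √164 ≈ 5.061.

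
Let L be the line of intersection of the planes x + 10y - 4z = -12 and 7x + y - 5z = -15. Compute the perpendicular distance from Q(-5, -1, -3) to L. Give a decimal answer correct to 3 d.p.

1.389

Direction of L: (1, 10, -4) × (7, 1, -5) = (-46, -23, -69).
A point on L: solving the two plane equations with x = -4 gives (-4, -2, -3).
Taking (-4, -2, -3) on L with direction v = (-46, -23, -69): w = Q − (-4, -2, -3) = (-1, 1, 0), and w × v = (-69, -69, 69).
Distance = |w × v| / |v| = √14283 / √7406 ≈ 1.389.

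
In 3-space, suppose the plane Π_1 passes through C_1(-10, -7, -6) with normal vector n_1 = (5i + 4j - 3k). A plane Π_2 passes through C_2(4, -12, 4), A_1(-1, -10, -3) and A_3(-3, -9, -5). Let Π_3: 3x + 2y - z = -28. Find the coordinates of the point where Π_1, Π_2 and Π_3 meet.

Π_1: n_1·r = n_1·C_1 gives 5x + 4y - 3z = -60.
C_2A_1 = (-5, 2, -7), C_2A_3 = (-7, 3, -9); a normal to Π_2 is C_2A_1 × C_2A_3 = (3, 4, -1).
Using C_2: Π_2 has equation 3x + 4y - z = -40.
Solving the 3×3 linear system 5x + 4y - 3z = -60, 3x + 4y - z = -40, 3x + 2y - z = -28 (e.g. by elimination or Cramer's rule, determinant = 8) gives (-3, -6, 7).

(-3, -6, 7)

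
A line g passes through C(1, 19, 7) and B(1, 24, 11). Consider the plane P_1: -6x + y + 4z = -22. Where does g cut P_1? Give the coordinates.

A direction vector for g is B − C = (0, 5, 4).
Substitute r = (1, 19, 7) + t(0, 5, 4) into the plane: 41 + 21t = -22, so t = -3.
Intersection: (1, 19, 7) + (-3)·(0, 5, 4) = (1, 4, -5).

(1, 4, -5)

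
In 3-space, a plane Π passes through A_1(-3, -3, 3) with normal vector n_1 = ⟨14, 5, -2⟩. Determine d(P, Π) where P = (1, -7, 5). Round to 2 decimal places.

2.13

Π: n_1·r = n_1·A_1 gives 14x + 5y - 2z = -63.
n·P − d = (14)·(1) + (5)·(-7) + (-2)·(5) − (-63) = 32; |n| = √225.
Distance = |32| / √225 = 32/√225 ≈ 2.13.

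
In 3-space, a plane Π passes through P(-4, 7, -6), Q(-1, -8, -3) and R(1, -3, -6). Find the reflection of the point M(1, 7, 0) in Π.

PQ = (3, -15, 3), PR = (5, -10, 0); a normal to Π is PQ × PR = (30, 15, 45).
Using P: Π has equation 30x + 15y + 45z = -285.
λ = (n·M − d)/|n|² = (135 − (-285))/3150 = 2/15.
Reflection = M − 2λn = (1, 7, 0) − (4/15)·(30, 15, 45) = (-7, 3, -12).

(-7, 3, -12)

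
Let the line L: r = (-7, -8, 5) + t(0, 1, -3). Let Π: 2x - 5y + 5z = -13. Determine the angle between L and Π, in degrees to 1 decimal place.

59.4

sin θ = |n·v| / (|n||v|) = |-20| / (√54 · √10) = 0.86066.
θ ≈ 59.4°.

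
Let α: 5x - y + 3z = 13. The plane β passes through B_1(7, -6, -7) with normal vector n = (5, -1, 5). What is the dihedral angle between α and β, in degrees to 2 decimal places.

13.97

β: n·r = n·B_1 gives 5x - y + 5z = 6.
cos θ = |n₁·n₂| / (|n₁||n₂|) = |41| / (√35 · √51).
θ = arccos(0.97043) ≈ 13.97°.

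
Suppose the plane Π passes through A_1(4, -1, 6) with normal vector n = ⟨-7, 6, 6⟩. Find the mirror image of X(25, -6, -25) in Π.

Π: n·r = n·A_1 gives -7x + 6y + 6z = 2.
λ = (n·X − d)/|n|² = (-361 − 2)/121 = -3.
Reflection = X − 2λn = (25, -6, -25) − (-6)·(-7, 6, 6) = (-17, 30, 11).

(-17, 30, 11)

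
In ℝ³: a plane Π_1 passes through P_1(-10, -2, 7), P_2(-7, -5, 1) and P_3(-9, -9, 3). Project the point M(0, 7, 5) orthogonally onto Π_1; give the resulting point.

P_1P_2 = (3, -3, -6), P_1P_3 = (1, -7, -4); a normal to Π_1 is P_1P_2 × P_1P_3 = (-30, 6, -18).
Using P_1: Π_1 has equation -30x + 6y - 18z = 162.
Foot = M − λn with λ = (n·M − d)/|n|² = (-48 − 162)/1260 = -1/6.
Foot = (0, 7, 5) − (-1/6)·(-30, 6, -18) = (-5, 8, 2).

(-5, 8, 2)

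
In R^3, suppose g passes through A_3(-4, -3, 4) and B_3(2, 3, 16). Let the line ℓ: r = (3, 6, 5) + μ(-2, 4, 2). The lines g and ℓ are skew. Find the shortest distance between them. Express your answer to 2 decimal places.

8.66

A direction vector for g is B_3 − A_3 = (6, 6, 12).
Common perpendicular direction n = (6, 6, 12) × (-2, 4, 2) = (-36, -36, 36).
With w = (3, 6, 5) − (-4, -3, 4) = (7, 9, 1), w · n = -540.
Distance = |w · n| / |n| = |-540| / √3888 ≈ 8.66.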